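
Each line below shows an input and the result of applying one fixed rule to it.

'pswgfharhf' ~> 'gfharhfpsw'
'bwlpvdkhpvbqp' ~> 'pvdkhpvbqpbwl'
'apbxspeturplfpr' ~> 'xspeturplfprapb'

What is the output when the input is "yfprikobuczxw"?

rikobuczxwyfp

Each output is the input with this applied: move the first 3 characters to the end (rotate left by 3).
So "yfprikobuczxw" becomes "rikobuczxwyfp".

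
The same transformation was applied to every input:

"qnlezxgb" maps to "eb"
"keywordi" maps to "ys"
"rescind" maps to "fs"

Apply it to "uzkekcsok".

The pattern: shift every letter 12 places backward in the alphabet (wrapping around), then keep only the first 2 characters.
For "uzkekcsok", step one produces "inysyqgcy"; step two turns that into "in".

in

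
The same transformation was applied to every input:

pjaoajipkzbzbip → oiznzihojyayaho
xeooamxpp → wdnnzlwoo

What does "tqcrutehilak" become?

Rule — shift every letter 1 place backward in the alphabet (wrapping around).
Applying that to "tqcrutehilak" gives "spbqtsdghkzj".

spbqtsdghkzj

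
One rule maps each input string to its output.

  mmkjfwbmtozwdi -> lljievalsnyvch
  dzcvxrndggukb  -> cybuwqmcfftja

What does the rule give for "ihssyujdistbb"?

Each output is the input with this applied: shift every letter 1 place backward in the alphabet (wrapping around).
So "ihssyujdistbb" becomes "hgrrxtichrsaa".

hgrrxtichrsaa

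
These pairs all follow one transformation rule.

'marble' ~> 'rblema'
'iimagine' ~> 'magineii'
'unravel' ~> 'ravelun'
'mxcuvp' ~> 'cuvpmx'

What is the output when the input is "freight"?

eightfr

Rule — move the first 2 characters to the end (rotate left by 2).
"freight" → "eightfr".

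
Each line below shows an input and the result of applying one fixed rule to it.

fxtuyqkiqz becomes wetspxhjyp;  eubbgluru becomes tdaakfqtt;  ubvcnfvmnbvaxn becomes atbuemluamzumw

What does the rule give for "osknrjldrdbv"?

The pattern: shift every letter 1 place backward in the alphabet (wrapping around), then swap each adjacent pair of characters (1↔2, 3↔4, ...).
So "osknrjldrdbv" becomes "rnmjiqckcqua".

rnmjiqckcqua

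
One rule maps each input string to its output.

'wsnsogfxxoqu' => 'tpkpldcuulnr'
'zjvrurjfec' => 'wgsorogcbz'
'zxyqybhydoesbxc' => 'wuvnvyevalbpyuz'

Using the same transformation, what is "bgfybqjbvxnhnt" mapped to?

What's happening: shift every letter 3 places backward in the alphabet (wrapping around).
For "bgfybqjbvxnhnt" the result is "ydcvyngysukekq".

ydcvyngysukekq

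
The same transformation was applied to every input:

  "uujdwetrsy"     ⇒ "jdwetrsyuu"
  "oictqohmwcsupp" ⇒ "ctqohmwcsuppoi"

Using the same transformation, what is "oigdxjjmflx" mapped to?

The rule is to move the first 2 characters to the end (rotate left by 2).
Doing the same to "oigdxjjmflx": "gdxjjmflxoi".

gdxjjmflxoi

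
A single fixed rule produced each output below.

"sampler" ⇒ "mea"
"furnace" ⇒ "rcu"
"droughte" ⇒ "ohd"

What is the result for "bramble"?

Each output is the input with this applied: move the first 2 characters to the end (rotate left by 2), then keep one character in every 3, starting at position 1 (positions 1st, 4th, 7th, ...).
On "bramble": the first step gives "amblebr", and the second then gives "alr".

alr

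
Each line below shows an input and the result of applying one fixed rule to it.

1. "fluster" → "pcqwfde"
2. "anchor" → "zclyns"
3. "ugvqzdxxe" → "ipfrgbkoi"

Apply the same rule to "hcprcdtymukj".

The transformation: move the last 2 characters to the front (rotate right by 2), then shift every letter 11 places forward in the alphabet (wrapping around).
Working it through for "hcprcdtymukj": intermediate "kjhcprcdtymu", final "vusnacnoejxf".

vusnacnoejxf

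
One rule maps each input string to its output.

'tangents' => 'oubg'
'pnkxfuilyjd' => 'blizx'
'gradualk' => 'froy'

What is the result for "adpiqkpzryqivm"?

rwynmwa

In each case the input is transformed by: shift every letter 12 places backward in the alphabet (wrapping around), then keep every other character starting from the second (positions 2nd, 4th, 6th, ...).
Doing the same to "adpiqkpzryqivm": "rwynmwa".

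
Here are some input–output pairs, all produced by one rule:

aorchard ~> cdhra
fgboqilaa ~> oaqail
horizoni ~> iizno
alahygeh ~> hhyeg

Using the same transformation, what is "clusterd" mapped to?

Each output is the input with this applied: delete the first 3 characters, then take characters alternately from the front and the back (1st, last, 2nd, 2nd-last, ...).
On "clusterd": the first step gives "sterd", and the second then gives "sdtre".
(Check on "fgboqilaa": → "oqilaa" → "oaqail" ✓)

sdtre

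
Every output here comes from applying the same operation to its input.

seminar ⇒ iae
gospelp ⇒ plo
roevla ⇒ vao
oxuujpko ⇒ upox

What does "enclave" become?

lvn

The rule is to keep every other character starting from the second (positions 2nd, 4th, 6th, ...), then move the first character to the end.
Starting from "enclave": after the first operation, "nlv"; after the second, "lvn".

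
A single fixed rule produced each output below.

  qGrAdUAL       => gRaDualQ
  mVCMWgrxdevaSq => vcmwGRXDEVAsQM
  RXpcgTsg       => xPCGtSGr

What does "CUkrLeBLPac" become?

Looking at the pairs, the operation is to move the first character to the end, then flip the case of every letter.
"CUkrLeBLPac" → "UkrLeBLPacC" → "uKRlEblpACc".

uKRlEblpACc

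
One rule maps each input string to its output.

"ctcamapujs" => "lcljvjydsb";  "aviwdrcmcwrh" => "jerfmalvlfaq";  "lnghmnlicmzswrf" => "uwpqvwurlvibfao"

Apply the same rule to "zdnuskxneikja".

The transformation: shift every letter 9 places forward in the alphabet (wrapping around).
On "zdnuskxneikja" that produces "imwdbtgwnrtsj".

imwdbtgwnrtsj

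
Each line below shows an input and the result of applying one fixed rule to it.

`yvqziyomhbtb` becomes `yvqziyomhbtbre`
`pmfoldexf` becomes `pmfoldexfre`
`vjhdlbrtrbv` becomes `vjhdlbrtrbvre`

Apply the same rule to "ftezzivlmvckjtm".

The pattern: append "re".
For "ftezzivlmvckjtm" the result is "ftezzivlmvckjtmre".

ftezzivlmvckjtmre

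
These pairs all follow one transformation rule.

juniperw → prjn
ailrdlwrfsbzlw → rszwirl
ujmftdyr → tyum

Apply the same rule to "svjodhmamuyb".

mmysjd

Rule — swap the front and back halves of the string, then keep every other character starting from the first (positions 1st, 3rd, 5th, ...).
Working it through for "svjodhmamuyb": intermediate "mamuybsvjodh", final "mmysjd".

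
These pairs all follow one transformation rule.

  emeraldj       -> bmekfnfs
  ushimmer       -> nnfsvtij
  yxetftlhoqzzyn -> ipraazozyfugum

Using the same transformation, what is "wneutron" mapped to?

The pattern: swap the front and back halves of the string, then shift every letter 1 place forward in the alphabet (wrapping around).
So "wneutron" becomes "uspoxofv".
(Check on "emeraldj": → "aldjemer" → "bmekfnfs" ✓)

uspoxofv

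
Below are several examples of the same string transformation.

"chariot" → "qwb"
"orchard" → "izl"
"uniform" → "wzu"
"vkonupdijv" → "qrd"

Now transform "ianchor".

pwz

The pattern: shift every letter 8 places forward in the alphabet (wrapping around), then keep only the last 3 characters.
"ianchor" → "qivkpwz" → "pwz".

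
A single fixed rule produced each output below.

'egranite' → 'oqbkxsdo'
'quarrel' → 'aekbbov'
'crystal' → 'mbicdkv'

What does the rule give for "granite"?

Each output is the input with this applied: shift every letter 10 places forward in the alphabet (wrapping around).
"granite" → "qbkxsdo".

qbkxsdo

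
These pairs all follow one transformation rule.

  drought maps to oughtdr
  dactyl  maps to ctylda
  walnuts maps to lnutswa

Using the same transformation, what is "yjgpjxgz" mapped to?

gpjxgzyj

In each case the input is transformed by: move the first 2 characters to the end (rotate left by 2).
Applying that to "yjgpjxgz" gives "gpjxgzyj".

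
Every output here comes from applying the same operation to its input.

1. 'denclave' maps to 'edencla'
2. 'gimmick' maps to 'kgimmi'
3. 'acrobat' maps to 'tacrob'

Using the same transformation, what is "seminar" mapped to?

rsemin

Rule — move the last 2 characters to the front (rotate right by 2), then delete the first character.
On "seminar": the first step gives "arsemin", and the second then gives "rsemin".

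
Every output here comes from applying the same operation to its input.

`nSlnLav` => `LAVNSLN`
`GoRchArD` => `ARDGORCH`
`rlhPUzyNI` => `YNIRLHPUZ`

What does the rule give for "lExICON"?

CONLEXI

The transformation: move the last 3 characters to the front (rotate right by 3), then convert every letter to uppercase.
On "lExICON" that produces "CONLEXI".
(Check on "rlhPUzyNI": → "yNIrlhPUz" → "YNIRLHPUZ" ✓)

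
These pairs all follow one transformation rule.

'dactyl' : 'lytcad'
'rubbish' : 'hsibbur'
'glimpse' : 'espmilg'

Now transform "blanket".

teknalb

Each output is the input with this applied: reverse the string.
Applying that to "blanket" gives "teknalb".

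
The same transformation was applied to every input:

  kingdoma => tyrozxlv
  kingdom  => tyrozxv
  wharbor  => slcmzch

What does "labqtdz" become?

In each case the input is transformed by: move the first character to the end, then shift every letter 11 places forward in the alphabet (wrapping around).
"labqtdz" → "lmbeokw".
(Check on "kingdom": → "ingdomk" → "tyrozxv" ✓)

lmbeokw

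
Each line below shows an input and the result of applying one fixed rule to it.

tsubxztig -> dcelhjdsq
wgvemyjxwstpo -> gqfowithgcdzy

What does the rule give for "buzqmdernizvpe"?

lejawnobxsjfzo

The rule is to shift every letter 10 places forward in the alphabet (wrapping around).
"buzqmdernizvpe" → "lejawnobxsjfzo".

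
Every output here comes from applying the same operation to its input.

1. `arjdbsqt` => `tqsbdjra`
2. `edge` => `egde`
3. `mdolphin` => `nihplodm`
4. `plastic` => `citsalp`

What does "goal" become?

laog

The transformation: reverse the string.
So "goal" becomes "laog".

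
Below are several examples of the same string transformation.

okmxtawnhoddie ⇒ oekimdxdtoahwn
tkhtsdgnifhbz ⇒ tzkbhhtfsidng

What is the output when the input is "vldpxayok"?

The pattern: take characters alternately from the front and the back (1st, last, 2nd, 2nd-last, ...).
So "vldpxayok" becomes "vklodypax".

vklodypax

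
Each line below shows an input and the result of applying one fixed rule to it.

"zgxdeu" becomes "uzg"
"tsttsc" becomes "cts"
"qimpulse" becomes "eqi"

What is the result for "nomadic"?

cno

Looking at the pairs, the operation is to move the first 2 characters to the end (rotate left by 2), then keep only the last 3 characters.
On "nomadic": the first step gives "madicno", and the second then gives "cno".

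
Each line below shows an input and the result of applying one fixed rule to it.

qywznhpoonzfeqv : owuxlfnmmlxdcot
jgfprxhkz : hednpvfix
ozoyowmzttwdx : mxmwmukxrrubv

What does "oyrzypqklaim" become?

The rule is to shift every letter 2 places backward in the alphabet (wrapping around).
On "oyrzypqklaim" that produces "mwpxwnoijygk".

mwpxwnoijygk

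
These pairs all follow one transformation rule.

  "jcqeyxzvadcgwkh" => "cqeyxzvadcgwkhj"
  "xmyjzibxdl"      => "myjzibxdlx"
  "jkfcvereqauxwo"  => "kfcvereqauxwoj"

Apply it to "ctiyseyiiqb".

tiyseyiiqbc

In each case the input is transformed by: move the first character to the end.
"ctiyseyiiqb" → "tiyseyiiqbc".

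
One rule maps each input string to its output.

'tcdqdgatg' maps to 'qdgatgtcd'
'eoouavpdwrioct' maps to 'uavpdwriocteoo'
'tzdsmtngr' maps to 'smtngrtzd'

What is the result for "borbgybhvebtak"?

The transformation: move the first 3 characters to the end (rotate left by 3).
On "borbgybhvebtak" that produces "bgybhvebtakbor".

bgybhvebtakbor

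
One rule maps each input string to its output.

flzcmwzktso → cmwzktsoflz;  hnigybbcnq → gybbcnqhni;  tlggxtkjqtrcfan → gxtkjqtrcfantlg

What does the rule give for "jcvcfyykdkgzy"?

cfyykdkgzyjcv

Looking at the pairs, the operation is to move the first 3 characters to the end (rotate left by 3).
So "jcvcfyykdkgzy" becomes "cfyykdkgzyjcv".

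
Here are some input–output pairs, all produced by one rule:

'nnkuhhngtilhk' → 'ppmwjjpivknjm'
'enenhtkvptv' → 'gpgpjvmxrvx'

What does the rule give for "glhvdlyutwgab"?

Rule — shift every letter 2 places forward in the alphabet (wrapping around).
So "glhvdlyutwgab" becomes "injxfnawvyicd".

injxfnawvyicd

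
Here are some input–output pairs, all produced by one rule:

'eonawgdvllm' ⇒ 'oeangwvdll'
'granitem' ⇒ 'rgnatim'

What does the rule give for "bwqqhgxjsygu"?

The rule is to swap each adjacent pair of characters (1↔2, 3↔4, ...), then delete the last character.
"bwqqhgxjsygu" → "wbqqghjxysug" → "wbqqghjxysu".

wbqqghjxysu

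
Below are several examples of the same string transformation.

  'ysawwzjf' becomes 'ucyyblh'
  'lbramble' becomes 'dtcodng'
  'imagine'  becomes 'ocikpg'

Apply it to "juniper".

wpkrgt

What's happening: shift every letter 2 places forward in the alphabet (wrapping around), then delete the first character.
Applying both steps to "juniper": "lwpkrgt", then "wpkrgt".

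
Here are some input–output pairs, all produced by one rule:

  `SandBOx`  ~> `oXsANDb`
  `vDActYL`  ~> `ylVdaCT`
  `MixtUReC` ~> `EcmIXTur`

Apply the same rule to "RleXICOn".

The transformation: move the last 2 characters to the front (rotate right by 2), then flip the case of every letter.
On "RleXICOn": the first step gives "OnRleXIC", and the second then gives "oNrLExic".
(Check on "vDActYL": → "YLvDAct" → "ylVdaCT" ✓)

oNrLExic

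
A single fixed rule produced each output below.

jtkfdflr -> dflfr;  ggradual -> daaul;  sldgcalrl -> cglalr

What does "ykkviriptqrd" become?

ivirtprqd

Looking at the pairs, the operation is to delete the first 3 characters, then swap each adjacent pair of characters (1↔2, 3↔4, ...).
"ykkviriptqrd" → "viriptqrd" → "ivirtprqd".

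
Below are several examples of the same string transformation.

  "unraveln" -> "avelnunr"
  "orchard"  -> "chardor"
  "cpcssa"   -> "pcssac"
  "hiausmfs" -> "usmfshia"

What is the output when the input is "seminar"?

minarse

Rule — move the last 2 characters to the front (rotate right by 2), then move the last 3 characters to the front (rotate right by 3).
Starting from "seminar": after the first operation, "arsemin"; after the second, "minarse".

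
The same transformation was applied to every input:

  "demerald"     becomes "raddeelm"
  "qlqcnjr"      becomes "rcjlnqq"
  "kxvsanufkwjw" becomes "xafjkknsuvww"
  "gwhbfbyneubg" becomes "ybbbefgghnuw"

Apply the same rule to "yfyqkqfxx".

Each output is the input with this applied: sort the characters into alphabetical order, then move the last character to the front.
Applying both steps to "yfyqkqfxx": "ffkqqxxyy", then "yffkqqxxy".
(Check on "kxvsanufkwjw": → "afjkknsuvwwx" → "xafjkknsuvww" ✓)

yffkqqxxy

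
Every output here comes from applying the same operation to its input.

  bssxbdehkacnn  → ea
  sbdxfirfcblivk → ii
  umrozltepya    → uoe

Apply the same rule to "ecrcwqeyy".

ee

What's happening: delete the last character, then keep only the vowels.
"ecrcwqeyy" → "ee".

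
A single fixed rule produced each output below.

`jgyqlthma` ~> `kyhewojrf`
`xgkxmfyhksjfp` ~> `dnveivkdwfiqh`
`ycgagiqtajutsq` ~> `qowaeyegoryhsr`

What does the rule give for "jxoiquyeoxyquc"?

sahvmgoswcmvwo

Looking at the pairs, the operation is to move the last 2 characters to the front (rotate right by 2), then shift every letter 2 places backward in the alphabet (wrapping around).
On "jxoiquyeoxyquc": the first step gives "ucjxoiquyeoxyq", and the second then gives "sahvmgoswcmvwo".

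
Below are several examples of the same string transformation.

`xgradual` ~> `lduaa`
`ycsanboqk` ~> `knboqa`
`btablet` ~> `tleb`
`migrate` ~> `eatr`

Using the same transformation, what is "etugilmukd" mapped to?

dilmukg

What's happening: delete the first 3 characters, then swap the first and last characters.
On "etugilmukd": the first step gives "gilmukd", and the second then gives "dilmukg".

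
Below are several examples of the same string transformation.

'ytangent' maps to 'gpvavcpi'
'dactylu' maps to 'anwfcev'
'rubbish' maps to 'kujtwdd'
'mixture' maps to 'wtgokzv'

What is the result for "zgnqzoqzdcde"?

Looking at the pairs, the operation is to shift every letter 2 places forward in the alphabet (wrapping around), then move the last 3 characters to the front (rotate right by 3).
For "zgnqzoqzdcde", step one produces "bipsbqsbfefg"; step two turns that into "efgbipsbqsbf".
(Check on "mixture": → "okzvwtg" → "wtgokzv" ✓)

efgbipsbqsbf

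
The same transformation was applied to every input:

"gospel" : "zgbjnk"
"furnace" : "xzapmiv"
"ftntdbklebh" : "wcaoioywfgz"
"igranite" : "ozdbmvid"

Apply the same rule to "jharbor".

jmecvmw

The rule is to shift every letter 5 places backward in the alphabet (wrapping around), then move the last 2 characters to the front (rotate right by 2).
Working it through for "jharbor": intermediate "ecvmwjm", final "jmecvmw".
(Check on "ftntdbklebh": → "aoioywfgzwc" → "wcaoioywfgz" ✓)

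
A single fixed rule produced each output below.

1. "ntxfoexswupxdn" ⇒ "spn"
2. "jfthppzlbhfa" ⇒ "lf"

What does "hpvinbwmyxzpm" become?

The rule is to keep one character in every 3, starting at position 2 (positions 2nd, 5th, 8th, ...), then delete the first 2 characters.
Doing the same to "hpvinbwmyxzpm": "mz".

mz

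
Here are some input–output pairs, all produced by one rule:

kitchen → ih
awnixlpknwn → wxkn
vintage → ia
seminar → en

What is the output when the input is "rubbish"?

ui

Looking at the pairs, the operation is to keep one character in every 3, starting at position 2 (positions 2nd, 5th, 8th, ...).
For "rubbish" the result is "ui".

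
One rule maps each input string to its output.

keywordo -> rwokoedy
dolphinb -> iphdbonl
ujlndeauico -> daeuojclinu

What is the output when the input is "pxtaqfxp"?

Rule — take characters alternately from the front and the back (1st, last, 2nd, 2nd-last, ...), then move the last 3 characters to the front (rotate right by 3).
"pxtaqfxp" → "ppxxtfaq" → "faqppxxt".

faqppxxt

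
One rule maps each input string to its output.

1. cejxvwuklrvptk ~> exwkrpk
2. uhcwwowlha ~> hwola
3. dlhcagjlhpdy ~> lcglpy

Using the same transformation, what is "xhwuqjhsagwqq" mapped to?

hujsgq

In each case the input is transformed by: keep every other character starting from the second (positions 2nd, 4th, 6th, ...).
Applying that to "xhwuqjhsagwqq" gives "hujsgq".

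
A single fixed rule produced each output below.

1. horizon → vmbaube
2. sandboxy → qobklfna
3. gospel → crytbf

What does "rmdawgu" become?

njthezq

The rule is to shift every letter 13 places forward in the alphabet (wrapping around) — i.e. ROT13, then move the first 3 characters to the end (rotate left by 3).
"rmdawgu" → "ezqnjth" → "njthezq".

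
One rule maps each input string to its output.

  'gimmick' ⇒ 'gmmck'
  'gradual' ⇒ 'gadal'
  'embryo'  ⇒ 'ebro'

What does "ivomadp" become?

The pattern: double every character, then keep one character in every 3, starting at position 2 (positions 2nd, 5th, 8th, ...).
For "ivomadp", step one produces "iivvoommaaddpp"; step two turns that into "iomdp".

iomdp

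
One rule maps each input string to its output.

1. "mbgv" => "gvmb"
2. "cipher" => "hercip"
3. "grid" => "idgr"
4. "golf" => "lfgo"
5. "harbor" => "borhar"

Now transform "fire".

refi

Each output is the input with this applied: swap the front and back halves of the string.
Applying that to "fire" gives "refi".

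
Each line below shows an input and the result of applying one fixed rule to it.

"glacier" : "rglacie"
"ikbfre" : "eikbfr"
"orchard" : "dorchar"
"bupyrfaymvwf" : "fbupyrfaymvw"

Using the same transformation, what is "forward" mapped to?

dforwar

Looking at the pairs, the operation is to move the last character to the front.
So "forward" becomes "dforwar".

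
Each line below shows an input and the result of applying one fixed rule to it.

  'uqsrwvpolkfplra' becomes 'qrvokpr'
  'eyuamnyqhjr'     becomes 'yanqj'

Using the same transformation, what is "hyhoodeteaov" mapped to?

The pattern: keep every other character starting from the second (positions 2nd, 4th, 6th, ...).
For "hyhoodeteaov" the result is "yodtav".

yodtav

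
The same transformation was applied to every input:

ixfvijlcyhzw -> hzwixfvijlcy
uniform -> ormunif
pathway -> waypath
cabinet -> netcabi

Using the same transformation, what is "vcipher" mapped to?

The transformation: move the last 3 characters to the front (rotate right by 3).
On "vcipher" that produces "hervcip".

hervcip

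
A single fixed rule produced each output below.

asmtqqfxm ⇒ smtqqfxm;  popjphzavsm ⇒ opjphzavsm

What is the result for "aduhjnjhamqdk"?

duhjnjhamqdk

The rule is to delete the first character.
On "aduhjnjhamqdk" that produces "duhjnjhamqdk".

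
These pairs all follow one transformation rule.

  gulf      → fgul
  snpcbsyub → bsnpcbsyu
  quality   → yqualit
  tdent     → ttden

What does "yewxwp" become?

Each output is the input with this applied: move the last character to the front.
Doing the same to "yewxwp": "pyewxw".

pyewxw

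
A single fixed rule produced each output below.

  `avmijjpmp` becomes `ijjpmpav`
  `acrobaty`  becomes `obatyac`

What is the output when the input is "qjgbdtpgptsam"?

bdtpgptsamqj

In each case the input is transformed by: move the first 2 characters to the end (rotate left by 2), then delete the first character.
"qjgbdtpgptsam" → "gbdtpgptsamqj" → "bdtpgptsamqj".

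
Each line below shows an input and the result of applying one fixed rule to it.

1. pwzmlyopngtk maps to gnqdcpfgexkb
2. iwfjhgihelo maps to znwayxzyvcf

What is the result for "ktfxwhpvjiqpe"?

The rule is to shift every letter 9 places backward in the alphabet (wrapping around).
Applying that to "ktfxwhpvjiqpe" gives "bkwonygmazhgv".

bkwonygmazhgv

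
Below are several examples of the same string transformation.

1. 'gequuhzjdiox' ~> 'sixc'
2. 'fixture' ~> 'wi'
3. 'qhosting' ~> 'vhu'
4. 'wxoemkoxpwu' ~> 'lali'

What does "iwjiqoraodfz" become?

keot

The transformation: shift every letter 12 places backward in the alphabet (wrapping around), then keep one character in every 3, starting at position 2 (positions 2nd, 5th, 8th, ...).
"iwjiqoraodfz" → "keot".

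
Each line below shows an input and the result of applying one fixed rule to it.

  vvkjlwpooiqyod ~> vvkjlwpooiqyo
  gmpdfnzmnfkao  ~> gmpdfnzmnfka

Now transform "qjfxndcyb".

Looking at the pairs, the operation is to delete the last character.
Applying that to "qjfxndcyb" gives "qjfxndcy".

qjfxndcy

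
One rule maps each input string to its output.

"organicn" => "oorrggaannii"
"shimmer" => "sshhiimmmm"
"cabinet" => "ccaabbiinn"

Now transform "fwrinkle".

Each output is the input with this applied: delete the last 2 characters, then double every character.
Working it through for "fwrinkle": intermediate "fwrink", final "ffwwrriinnkk".

ffwwrriinnkk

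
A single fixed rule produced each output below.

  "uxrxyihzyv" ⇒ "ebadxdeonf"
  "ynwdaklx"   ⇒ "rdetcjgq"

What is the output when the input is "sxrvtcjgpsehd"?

The rule is to move the last 2 characters to the front (rotate right by 2), then shift every letter 6 places forward in the alphabet (wrapping around).
Starting from "sxrvtcjgpsehd": after the first operation, "hdsxrvtcjgpse"; after the second, "njydxbzipmvyk".

njydxbzipmvyk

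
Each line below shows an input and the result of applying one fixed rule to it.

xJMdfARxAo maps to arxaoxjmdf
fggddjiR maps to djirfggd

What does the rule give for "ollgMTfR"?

mtfrollg

What's happening: swap the front and back halves of the string, then convert every letter to lowercase.
"ollgMTfR" → "MTfRollg" → "mtfrollg".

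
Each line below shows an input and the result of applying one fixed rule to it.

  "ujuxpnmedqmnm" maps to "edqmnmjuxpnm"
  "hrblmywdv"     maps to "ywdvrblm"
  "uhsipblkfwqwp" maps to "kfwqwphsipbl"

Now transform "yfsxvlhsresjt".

The pattern: delete the first character, then swap the front and back halves of the string.
For "yfsxvlhsresjt" the result is "sresjtfsxvlh".

sresjtfsxvlh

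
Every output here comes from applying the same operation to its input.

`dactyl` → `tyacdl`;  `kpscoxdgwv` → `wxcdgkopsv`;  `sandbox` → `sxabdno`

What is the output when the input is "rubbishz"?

uzbbhirs

The rule is to sort the characters into alphabetical order, then move the last 2 characters to the front (rotate right by 2).
Doing the same to "rubbishz": "uzbbhirs".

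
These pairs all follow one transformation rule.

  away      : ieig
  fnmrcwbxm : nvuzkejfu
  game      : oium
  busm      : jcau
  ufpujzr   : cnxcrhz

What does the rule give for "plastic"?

The transformation: shift every letter 8 places forward in the alphabet (wrapping around).
For "plastic" the result is "xtiabqk".

xtiabqk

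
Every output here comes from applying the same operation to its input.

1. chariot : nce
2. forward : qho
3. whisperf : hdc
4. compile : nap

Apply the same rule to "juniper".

In each case the input is transformed by: shift every letter 11 places forward in the alphabet (wrapping around), then keep one character in every 3, starting at position 1 (positions 1st, 4th, 7th, ...).
On "juniper": the first step gives "ufytapc", and the second then gives "utc".
(Check on "compile": → "nzxatwp" → "nap" ✓)

utc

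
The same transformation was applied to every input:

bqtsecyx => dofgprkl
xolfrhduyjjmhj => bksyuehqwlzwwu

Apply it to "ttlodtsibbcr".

The pattern: swap each adjacent pair of characters (1↔2, 3↔4, ...), then shift every letter 13 places forward in the alphabet (wrapping around) — i.e. ROT13.
Working it through for "ttlodtsibbcr": intermediate "ttoltdisbbrc", final "ggbygqvfooep".

ggbygqvfooep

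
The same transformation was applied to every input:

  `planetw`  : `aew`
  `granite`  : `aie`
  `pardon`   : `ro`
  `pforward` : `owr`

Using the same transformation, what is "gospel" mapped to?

The pattern: delete the first character, then keep every other character starting from the second (positions 2nd, 4th, 6th, ...).
"gospel" → "ospel" → "se".

se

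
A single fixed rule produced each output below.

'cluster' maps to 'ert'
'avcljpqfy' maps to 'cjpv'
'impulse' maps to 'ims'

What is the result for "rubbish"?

The pattern: sort the characters into alphabetical order, then keep every other character starting from the second (positions 2nd, 4th, 6th, ...).
Applying both steps to "rubbish": "bbhirsu", then "bis".
(Check on "avcljpqfy": → "acfjlpqvy" → "cjpv" ✓)

bis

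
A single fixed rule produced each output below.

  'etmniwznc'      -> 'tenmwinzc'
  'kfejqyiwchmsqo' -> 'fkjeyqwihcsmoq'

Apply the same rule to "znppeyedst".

nzppyedets

The transformation: swap each adjacent pair of characters (1↔2, 3↔4, ...).
So "znppeyedst" becomes "nzppyedets".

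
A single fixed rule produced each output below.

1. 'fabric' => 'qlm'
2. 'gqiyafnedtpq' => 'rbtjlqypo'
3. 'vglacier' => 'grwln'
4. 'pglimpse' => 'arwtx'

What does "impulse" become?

txaf

The transformation: delete the last 3 characters, then shift every letter 11 places forward in the alphabet (wrapping around).
On "impulse": the first step gives "impu", and the second then gives "txaf".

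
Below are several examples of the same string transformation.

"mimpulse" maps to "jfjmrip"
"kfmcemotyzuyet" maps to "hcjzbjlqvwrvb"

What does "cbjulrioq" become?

zygriofl

In each case the input is transformed by: delete the last character, then shift every letter 3 places backward in the alphabet (wrapping around).
"cbjulrioq" → "cbjulrio" → "zygriofl".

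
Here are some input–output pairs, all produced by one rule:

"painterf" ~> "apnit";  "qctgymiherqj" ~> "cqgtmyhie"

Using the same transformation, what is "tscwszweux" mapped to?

What's happening: delete the last 3 characters, then swap each adjacent pair of characters (1↔2, 3↔4, ...).
Applying both steps to "tscwszweux": "tscwszw", then "stwczsw".

stwczsw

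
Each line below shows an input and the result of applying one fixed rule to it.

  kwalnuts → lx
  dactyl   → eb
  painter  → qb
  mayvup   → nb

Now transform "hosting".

The rule is to shift every letter 1 place forward in the alphabet (wrapping around), then keep only the first 2 characters.
On "hosting": the first step gives "iptujoh", and the second then gives "ip".

ip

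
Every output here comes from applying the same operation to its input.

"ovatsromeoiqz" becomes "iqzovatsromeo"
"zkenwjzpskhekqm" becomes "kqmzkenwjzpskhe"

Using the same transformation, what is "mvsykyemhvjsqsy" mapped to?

In each case the input is transformed by: move the last 3 characters to the front (rotate right by 3).
Applying that to "mvsykyemhvjsqsy" gives "qsymvsykyemhvjs".

qsymvsykyemhvjs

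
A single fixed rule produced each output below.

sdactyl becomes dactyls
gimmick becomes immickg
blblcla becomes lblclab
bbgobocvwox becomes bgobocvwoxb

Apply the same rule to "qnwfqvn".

Looking at the pairs, the operation is to move the first character to the end.
Doing the same to "qnwfqvn": "nwfqvnq".

nwfqvnq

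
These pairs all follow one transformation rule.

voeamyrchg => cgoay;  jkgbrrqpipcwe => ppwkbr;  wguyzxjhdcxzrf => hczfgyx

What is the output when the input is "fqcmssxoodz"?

The rule is to keep every other character starting from the second (positions 2nd, 4th, 6th, ...), then move the first 3 characters to the end (rotate left by 3).
Working it through for "fqcmssxoodz": intermediate "qmsod", final "odqms".

odqms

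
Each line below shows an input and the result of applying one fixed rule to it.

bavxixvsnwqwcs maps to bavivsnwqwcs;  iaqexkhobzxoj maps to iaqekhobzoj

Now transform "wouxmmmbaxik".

The rule is to remove every "x".
On "wouxmmmbaxik" that produces "woummmbaik".

woummmbaik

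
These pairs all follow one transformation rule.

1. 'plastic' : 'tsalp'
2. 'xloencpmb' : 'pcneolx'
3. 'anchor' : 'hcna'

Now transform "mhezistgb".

tsizehm

In each case the input is transformed by: reverse the string, then delete the first 2 characters.
For "mhezistgb", step one produces "bgtsizehm"; step two turns that into "tsizehm".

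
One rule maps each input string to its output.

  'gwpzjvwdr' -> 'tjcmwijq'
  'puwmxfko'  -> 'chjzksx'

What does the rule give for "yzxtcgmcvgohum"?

The transformation: delete the last character, then shift every letter 13 places forward in the alphabet (wrapping around) — i.e. ROT13.
"yzxtcgmcvgohum" → "yzxtcgmcvgohu" → "lmkgptzpitbuh".

lmkgptzpitbuh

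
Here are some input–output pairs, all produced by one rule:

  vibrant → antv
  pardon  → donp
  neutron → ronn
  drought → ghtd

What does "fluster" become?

Each output is the input with this applied: move the last 3 characters to the front (rotate right by 3), then keep only the first 4 characters.
Applying that to "fluster" gives "terf".

terf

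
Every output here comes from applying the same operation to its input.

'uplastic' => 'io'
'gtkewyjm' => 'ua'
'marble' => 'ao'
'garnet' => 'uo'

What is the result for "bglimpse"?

Each output is the input with this applied: shift every letter 12 places backward in the alphabet (wrapping around), then keep only the vowels.
On "bglimpse" that produces "ua".
(Check on "garnet": → "uofbsh" → "uo" ✓)

ua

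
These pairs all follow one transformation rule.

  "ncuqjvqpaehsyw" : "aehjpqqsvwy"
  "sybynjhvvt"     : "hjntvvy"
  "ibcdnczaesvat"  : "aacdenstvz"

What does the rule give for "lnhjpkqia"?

aijkpq

Each output is the input with this applied: delete the first 3 characters, then sort the characters into alphabetical order.
On "lnhjpkqia": the first step gives "jpkqia", and the second then gives "aijkpq".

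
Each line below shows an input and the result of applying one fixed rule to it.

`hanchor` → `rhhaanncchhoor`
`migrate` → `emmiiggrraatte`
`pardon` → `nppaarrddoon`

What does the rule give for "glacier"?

In each case the input is transformed by: double every character, then move the last character to the front.
Working it through for "glacier": intermediate "ggllaacciieerr", final "rggllaacciieer".

rggllaacciieer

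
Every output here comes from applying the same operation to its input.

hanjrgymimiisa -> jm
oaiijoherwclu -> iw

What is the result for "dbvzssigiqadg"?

zq

What's happening: keep one character in every 3, starting at position 1 (positions 1st, 4th, 7th, ...), then keep every other character starting from the second (positions 2nd, 4th, 6th, ...).
On "dbvzssigiqadg": the first step gives "dziqg", and the second then gives "zq".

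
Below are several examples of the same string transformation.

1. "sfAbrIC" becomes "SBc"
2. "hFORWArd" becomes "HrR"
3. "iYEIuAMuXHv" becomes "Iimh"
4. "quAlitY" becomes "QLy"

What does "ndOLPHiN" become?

The transformation: keep one character in every 3, starting at position 1 (positions 1st, 4th, 7th, ...), then flip the case of every letter.
Applying that to "ndOLPHiN" gives "NlI".

NlI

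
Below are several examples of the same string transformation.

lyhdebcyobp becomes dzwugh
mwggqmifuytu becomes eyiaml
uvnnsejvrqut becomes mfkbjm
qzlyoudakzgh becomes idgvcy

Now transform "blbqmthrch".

Each output is the input with this applied: keep every other character starting from the first (positions 1st, 3rd, 5th, ...), then shift every letter 8 places backward in the alphabet (wrapping around).
On "blbqmthrch": the first step gives "bbmhc", and the second then gives "ttezu".

ttezu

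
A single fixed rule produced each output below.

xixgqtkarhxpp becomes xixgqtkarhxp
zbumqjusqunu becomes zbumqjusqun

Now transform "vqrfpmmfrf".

vqrfpmmfr

The transformation: delete the last character.
For "vqrfpmmfrf" the result is "vqrfpmmfr".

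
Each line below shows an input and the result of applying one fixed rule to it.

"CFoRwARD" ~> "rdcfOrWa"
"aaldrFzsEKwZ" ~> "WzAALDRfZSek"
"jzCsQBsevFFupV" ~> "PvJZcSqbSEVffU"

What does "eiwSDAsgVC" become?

vcEIWsdaSG

Each output is the input with this applied: flip the case of every letter, then move the last 2 characters to the front (rotate right by 2).
Working it through for "eiwSDAsgVC": intermediate "EIWsdaSGvc", final "vcEIWsdaSG".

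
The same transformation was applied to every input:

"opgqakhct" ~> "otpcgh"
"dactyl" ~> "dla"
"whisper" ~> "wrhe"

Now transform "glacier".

In each case the input is transformed by: take characters alternately from the front and the back (1st, last, 2nd, 2nd-last, ...), then delete the last 3 characters.
Starting from "glacier": after the first operation, "grleaic"; after the second, "grle".
(Check on "opgqakhct": → "otpcghqka" → "otpcgh" ✓)

grle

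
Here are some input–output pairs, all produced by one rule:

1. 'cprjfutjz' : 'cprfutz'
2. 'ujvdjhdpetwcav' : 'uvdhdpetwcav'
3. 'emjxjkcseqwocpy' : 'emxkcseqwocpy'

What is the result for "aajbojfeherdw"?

aabofeherdw

The transformation: remove every "j".
So "aajbojfeherdw" becomes "aabofeherdw".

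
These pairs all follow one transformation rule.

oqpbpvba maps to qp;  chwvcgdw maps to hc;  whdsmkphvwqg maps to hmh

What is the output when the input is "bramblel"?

In each case the input is transformed by: keep one character in every 3, starting at position 2 (positions 2nd, 5th, 8th, ...), then delete the last character.
Doing the same to "bramblel": "rb".

rb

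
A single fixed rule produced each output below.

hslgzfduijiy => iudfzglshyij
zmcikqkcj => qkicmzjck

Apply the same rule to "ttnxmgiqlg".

igmxnttglq

Looking at the pairs, the operation is to reverse the string, then move the first 3 characters to the end (rotate left by 3).
Applying that to "ttnxmgiqlg" gives "igmxnttglq".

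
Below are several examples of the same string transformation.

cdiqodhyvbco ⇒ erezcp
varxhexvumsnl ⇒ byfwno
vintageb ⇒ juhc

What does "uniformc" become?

ogsd

Looking at the pairs, the operation is to keep every other character starting from the second (positions 2nd, 4th, 6th, ...), then shift every letter 1 place forward in the alphabet (wrapping around).
Working it through for "uniformc": intermediate "nfrc", final "ogsd".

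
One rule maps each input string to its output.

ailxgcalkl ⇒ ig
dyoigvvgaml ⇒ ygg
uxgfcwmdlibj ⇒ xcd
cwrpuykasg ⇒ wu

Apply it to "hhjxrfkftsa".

hrf

Looking at the pairs, the operation is to delete the last 3 characters, then keep one character in every 3, starting at position 2 (positions 2nd, 5th, 8th, ...).
On "hhjxrfkftsa" that produces "hrf".
(Check on "uxgfcwmdlibj": → "uxgfcwmdl" → "xcd" ✓)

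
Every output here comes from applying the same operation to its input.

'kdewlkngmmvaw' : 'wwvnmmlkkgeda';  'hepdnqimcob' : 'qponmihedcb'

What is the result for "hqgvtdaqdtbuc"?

vuttqqhgddcba

Each output is the input with this applied: sort the characters into reverse alphabetical order.
For "hqgvtdaqdtbuc" the result is "vuttqqhgddcba".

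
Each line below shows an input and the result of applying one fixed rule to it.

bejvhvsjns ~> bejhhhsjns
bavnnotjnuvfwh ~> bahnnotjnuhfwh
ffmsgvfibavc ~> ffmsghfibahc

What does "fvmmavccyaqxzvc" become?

fhmmahccyaqxzhc

The rule is to replace every "v" with "h".
"fvmmavccyaqxzvc" → "fhmmahccyaqxzhc".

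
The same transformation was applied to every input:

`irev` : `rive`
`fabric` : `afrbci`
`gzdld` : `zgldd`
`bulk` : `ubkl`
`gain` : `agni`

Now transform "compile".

ocpmlie

The transformation: swap each adjacent pair of characters (1↔2, 3↔4, ...).
Applying that to "compile" gives "ocpmlie".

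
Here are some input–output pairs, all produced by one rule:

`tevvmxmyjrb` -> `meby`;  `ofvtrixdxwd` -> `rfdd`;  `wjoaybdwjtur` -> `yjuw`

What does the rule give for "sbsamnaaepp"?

In each case the input is transformed by: keep one character in every 3, starting at position 2 (positions 2nd, 5th, 8th, ...), then swap each adjacent pair of characters (1↔2, 3↔4, ...).
For "sbsamnaaepp", step one produces "bmap"; step two turns that into "mbpa".

mbpa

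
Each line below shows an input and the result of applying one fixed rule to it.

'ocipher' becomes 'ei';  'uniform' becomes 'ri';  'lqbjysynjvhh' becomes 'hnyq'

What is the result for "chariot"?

oa

The pattern: reverse the string, then keep one character in every 3, starting at position 2 (positions 2nd, 5th, 8th, ...).
On "chariot": the first step gives "toirahc", and the second then gives "oa".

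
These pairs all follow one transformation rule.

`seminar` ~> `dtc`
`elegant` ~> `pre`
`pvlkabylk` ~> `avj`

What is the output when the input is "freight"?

qte

What's happening: keep one character in every 3, starting at position 1 (positions 1st, 4th, 7th, ...), then shift every letter 11 places forward in the alphabet (wrapping around).
On "freight": the first step gives "fit", and the second then gives "qte".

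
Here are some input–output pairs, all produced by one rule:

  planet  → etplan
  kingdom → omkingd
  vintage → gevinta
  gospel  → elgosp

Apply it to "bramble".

What's happening: move the last 2 characters to the front (rotate right by 2).
"bramble" → "lebramb".

lebramb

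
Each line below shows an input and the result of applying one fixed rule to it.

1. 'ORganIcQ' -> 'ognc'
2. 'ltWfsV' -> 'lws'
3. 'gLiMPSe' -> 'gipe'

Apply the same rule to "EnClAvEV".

The pattern: keep every other character starting from the first (positions 1st, 3rd, 5th, ...), then convert every letter to lowercase.
For "EnClAvEV", step one produces "ECAE"; step two turns that into "ecae".
(Check on "ORganIcQ": → "Ognc" → "ognc" ✓)

ecae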